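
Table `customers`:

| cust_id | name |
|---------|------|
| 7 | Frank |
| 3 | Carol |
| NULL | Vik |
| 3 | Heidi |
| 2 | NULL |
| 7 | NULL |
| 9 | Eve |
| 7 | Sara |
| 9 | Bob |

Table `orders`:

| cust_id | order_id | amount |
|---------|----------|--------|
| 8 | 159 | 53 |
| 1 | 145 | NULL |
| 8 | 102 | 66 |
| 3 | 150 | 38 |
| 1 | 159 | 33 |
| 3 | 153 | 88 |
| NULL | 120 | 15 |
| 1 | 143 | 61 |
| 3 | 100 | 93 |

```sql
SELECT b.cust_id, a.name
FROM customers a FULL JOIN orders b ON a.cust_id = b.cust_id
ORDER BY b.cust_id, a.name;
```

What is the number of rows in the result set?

19

FULL OUTER JOIN keeps every row from both sides; unmatched rows get NULL for the other side's columns.
Matching on a.cust_id = b.cust_id. A NULL in a compared column never satisfies the condition.
Matched pairs: 6; unmatched a rows kept: 7; unmatched b rows kept: 6.
Total: 6 matched + 13 padded = 19 rows.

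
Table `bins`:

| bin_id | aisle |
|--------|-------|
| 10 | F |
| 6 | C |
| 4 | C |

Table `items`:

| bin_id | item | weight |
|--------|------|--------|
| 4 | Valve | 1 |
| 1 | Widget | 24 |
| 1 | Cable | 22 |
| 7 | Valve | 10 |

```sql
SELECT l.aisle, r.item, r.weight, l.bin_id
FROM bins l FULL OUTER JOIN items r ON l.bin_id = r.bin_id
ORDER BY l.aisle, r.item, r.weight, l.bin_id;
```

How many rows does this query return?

6

FULL OUTER JOIN keeps every row from both sides; unmatched rows get NULL for the other side's columns.
Matching on l.bin_id = r.bin_id.
- l (bin_id=10) has no partner → padded with NULL.
- l (bin_id=6) has no partner → padded with NULL.
- l (bin_id=4) pairs with 1 row(s) of r.
- 3 r row(s) had no l match → kept, l columns NULL.
Total: 1 matched + 5 padded = 6 rows.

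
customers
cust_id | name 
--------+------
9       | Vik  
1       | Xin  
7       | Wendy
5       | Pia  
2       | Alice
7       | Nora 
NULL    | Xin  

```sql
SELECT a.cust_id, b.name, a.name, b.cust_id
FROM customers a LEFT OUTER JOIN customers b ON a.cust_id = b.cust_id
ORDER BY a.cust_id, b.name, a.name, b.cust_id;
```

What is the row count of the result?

9

LEFT JOIN keeps every row from `customers a`; unmatched rows get NULL for `customers b`'s columns.
Matching on a.cust_id = b.cust_id. A NULL in a compared column never satisfies the condition.
- a[0] cust_id=9 → 1 match(es) in b → 1 row(s).
- a[1] cust_id=1 → 1 match(es) in b → 1 row(s).
- a[2] cust_id=7 → 2 match(es) in b → 2 row(s).
- a[3] cust_id=5 → 1 match(es) in b → 1 row(s).
- a[4] cust_id=2 → 1 match(es) in b → 1 row(s).
- a[5] cust_id=7 → 2 match(es) in b → 2 row(s).
- a[6] cust_id=NULL → no match; kept with NULLs on the b side.
Total: 8 matched + 1 padded = 9 rows.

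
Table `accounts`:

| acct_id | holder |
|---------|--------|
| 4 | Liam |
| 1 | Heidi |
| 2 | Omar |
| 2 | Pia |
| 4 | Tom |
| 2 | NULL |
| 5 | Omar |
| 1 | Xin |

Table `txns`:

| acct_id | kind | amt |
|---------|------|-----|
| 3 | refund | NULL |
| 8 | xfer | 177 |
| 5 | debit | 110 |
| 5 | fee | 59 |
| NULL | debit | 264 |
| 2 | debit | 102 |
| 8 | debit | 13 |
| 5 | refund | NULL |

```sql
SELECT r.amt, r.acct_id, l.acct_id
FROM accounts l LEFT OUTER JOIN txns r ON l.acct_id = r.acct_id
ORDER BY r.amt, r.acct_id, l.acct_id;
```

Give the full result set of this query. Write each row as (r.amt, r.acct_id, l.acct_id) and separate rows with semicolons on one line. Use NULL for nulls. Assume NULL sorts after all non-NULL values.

LEFT JOIN keeps every row from `accounts`; unmatched rows get NULL for `txns`'s columns.
Matching on l.acct_id = r.acct_id. A NULL in a compared column never satisfies the condition.
- l (acct_id=4) has no partner → padded with NULL.
- l (acct_id=1) has no partner → padded with NULL.
- l (acct_id=2) pairs with 1 row(s) of r.
- l (acct_id=2) pairs with 1 row(s) of r.
- l (acct_id=4) has no partner → padded with NULL.
- l (acct_id=2) pairs with 1 row(s) of r.
- l (acct_id=5) pairs with 3 row(s) of r.
- l (acct_id=1) has no partner → padded with NULL.
After projecting and ordering:
r.amt | r.acct_id | l.acct_id
59 | 5 | 5
102 | 2 | 2
102 | 2 | 2
102 | 2 | 2
110 | 5 | 5
NULL | 5 | 5
NULL | NULL | 1
NULL | NULL | 1
NULL | NULL | 4
NULL | NULL | 4

(59, 5, 5); (102, 2, 2); (102, 2, 2); (102, 2, 2); (110, 5, 5); (NULL, 5, 5); (NULL, NULL, 1); (NULL, NULL, 1); (NULL, NULL, 4); (NULL, NULL, 4)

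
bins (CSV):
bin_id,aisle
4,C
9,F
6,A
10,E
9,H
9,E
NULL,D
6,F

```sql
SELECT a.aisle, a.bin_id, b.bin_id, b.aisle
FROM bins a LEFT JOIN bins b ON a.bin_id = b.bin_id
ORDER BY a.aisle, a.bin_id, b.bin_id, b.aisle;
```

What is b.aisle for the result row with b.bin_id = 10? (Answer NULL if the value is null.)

LEFT JOIN keeps every row from `bins a`; unmatched rows get NULL for `bins b`'s columns.
Matching on a.bin_id = b.bin_id. A NULL in a compared column never satisfies the condition.
Matched pairs: 15; unmatched a rows kept: 1.

E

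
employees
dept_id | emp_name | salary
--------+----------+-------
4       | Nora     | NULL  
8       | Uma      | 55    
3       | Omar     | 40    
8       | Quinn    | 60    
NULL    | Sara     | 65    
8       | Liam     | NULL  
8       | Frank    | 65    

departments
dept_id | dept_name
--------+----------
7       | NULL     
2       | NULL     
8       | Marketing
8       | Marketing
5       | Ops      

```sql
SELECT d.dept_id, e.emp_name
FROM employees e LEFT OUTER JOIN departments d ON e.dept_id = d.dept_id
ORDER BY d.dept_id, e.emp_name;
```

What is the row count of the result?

11

LEFT JOIN keeps every row from `employees`; unmatched rows get NULL for `departments`'s columns.
Matching on e.dept_id = d.dept_id. A NULL in a compared column never satisfies the condition.
Matched pairs: 8; unmatched e rows kept: 3.
Total: 8 matched + 3 padded = 11 rows.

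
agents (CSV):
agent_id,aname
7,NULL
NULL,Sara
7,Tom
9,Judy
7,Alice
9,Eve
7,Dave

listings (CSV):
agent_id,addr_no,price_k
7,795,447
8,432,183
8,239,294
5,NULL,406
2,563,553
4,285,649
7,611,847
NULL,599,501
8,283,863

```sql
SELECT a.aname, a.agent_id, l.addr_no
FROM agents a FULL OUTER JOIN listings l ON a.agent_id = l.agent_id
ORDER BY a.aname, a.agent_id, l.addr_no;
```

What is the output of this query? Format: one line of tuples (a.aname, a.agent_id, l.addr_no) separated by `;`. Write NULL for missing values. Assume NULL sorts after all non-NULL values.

(Alice, 7, 611); (Alice, 7, 795); (Dave, 7, 611); (Dave, 7, 795); (Eve, 9, NULL); (Judy, 9, NULL); (Sara, NULL, NULL); (Tom, 7, 611); (Tom, 7, 795); (NULL, 7, 611); (NULL, 7, 795); (NULL, NULL, 239); (NULL, NULL, 283); (NULL, NULL, 285); (NULL, NULL, 432); (NULL, NULL, 563); (NULL, NULL, 599); (NULL, NULL, NULL)

FULL OUTER JOIN keeps every row from both sides; unmatched rows get NULL for the other side's columns.
Matching on a.agent_id = l.agent_id. A NULL in a compared column never satisfies the condition.
Matched pairs: 8; unmatched a rows kept: 3; unmatched l rows kept: 7.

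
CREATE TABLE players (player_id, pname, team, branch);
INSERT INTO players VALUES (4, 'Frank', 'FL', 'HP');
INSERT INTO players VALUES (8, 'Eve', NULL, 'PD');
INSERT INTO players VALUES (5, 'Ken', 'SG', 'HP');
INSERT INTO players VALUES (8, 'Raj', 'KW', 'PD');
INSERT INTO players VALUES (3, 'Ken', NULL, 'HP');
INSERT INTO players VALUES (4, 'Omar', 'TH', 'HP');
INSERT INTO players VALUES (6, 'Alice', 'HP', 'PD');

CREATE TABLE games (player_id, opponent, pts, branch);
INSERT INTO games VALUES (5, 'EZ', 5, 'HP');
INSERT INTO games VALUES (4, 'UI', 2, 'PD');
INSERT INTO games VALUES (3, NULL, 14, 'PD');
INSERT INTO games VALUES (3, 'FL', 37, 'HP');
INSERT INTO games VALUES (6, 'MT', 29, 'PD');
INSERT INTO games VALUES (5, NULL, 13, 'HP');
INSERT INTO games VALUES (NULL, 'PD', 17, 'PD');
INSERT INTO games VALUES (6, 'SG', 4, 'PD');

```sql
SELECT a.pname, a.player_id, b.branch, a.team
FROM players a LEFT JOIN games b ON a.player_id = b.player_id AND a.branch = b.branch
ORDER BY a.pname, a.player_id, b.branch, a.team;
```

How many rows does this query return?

9

LEFT JOIN keeps every row from `players`; unmatched rows get NULL for `games`'s columns.
Matching on a.player_id = b.player_id AND a.branch = b.branch. A NULL in a compared column never satisfies the condition.
Matched pairs: 5; unmatched a rows kept: 4.
Total: 5 matched + 4 padded = 9 rows.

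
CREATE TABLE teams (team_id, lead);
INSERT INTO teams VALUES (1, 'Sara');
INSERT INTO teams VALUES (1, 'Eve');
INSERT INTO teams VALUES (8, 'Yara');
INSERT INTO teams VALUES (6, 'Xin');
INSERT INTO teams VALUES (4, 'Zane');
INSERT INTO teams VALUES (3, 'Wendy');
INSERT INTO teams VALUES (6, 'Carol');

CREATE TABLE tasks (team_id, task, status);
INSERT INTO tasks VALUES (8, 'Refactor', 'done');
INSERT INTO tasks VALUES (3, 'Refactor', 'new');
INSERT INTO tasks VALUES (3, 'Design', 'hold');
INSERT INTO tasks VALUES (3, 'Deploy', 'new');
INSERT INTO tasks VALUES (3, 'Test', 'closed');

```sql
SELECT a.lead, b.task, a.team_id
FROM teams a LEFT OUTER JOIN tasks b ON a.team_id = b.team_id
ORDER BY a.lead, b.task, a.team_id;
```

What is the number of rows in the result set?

LEFT JOIN keeps every row from `teams`; unmatched rows get NULL for `tasks`'s columns.
Matching on a.team_id = b.team_id.
- a row (team_id=1): no match → kept, b columns NULL.
- a row (team_id=1): no match → kept, b columns NULL.
- a row (team_id=8): matches 1 b row(s) → 1 output row(s).
- a row (team_id=6): no match → kept, b columns NULL.
- a row (team_id=4): no match → kept, b columns NULL.
- a row (team_id=3): matches 4 b row(s) → 4 output row(s).
- a row (team_id=6): no match → kept, b columns NULL.
Total: 5 matched + 5 padded = 10 rows.

10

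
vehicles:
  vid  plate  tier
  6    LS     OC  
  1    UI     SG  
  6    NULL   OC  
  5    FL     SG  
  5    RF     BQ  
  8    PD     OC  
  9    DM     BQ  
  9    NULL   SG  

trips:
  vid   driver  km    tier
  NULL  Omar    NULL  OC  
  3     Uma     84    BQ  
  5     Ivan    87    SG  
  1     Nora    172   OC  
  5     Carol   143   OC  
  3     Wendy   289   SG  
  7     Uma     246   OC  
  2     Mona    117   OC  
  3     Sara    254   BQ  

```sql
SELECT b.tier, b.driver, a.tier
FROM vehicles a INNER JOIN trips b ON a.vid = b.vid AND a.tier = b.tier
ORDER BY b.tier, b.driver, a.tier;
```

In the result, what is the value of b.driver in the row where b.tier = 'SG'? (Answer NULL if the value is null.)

INNER JOIN keeps only pairs where the ON condition holds.
Matching on a.vid = b.vid AND a.tier = b.tier. A NULL in a compared column never satisfies the condition.
Matched pairs: 1.

Ivan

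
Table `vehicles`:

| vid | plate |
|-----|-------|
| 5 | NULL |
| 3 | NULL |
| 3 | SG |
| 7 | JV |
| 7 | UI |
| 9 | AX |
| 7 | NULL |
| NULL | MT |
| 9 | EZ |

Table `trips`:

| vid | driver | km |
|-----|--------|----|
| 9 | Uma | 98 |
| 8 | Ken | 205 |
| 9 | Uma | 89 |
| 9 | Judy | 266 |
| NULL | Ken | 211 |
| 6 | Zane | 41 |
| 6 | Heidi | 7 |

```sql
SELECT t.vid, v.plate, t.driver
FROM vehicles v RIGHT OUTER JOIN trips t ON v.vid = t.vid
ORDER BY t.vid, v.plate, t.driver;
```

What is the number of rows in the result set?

10

RIGHT JOIN keeps every row from `trips`; unmatched rows get NULL for `vehicles`'s columns.
Matching on v.vid = t.vid. A NULL in a compared column never satisfies the condition.
Matched pairs: 6; unmatched t rows kept: 4.
Total: 6 matched + 4 padded = 10 rows.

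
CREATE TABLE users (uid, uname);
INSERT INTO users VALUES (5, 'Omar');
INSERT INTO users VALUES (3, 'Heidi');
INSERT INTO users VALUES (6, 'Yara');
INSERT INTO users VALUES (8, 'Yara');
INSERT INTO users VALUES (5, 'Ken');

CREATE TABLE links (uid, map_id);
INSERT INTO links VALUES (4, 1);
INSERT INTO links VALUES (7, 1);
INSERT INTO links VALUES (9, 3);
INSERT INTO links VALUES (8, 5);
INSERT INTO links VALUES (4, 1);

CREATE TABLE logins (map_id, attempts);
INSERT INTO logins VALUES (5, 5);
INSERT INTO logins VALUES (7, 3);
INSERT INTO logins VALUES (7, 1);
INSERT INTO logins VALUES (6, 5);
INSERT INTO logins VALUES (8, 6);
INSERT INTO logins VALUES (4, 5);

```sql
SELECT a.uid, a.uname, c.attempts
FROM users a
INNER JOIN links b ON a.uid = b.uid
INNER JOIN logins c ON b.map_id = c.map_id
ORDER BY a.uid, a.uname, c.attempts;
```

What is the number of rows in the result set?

1

Joins associate left-to-right: users INNER JOIN links on uid gives 1 intermediate row(s).
Then INNER JOIN `logins c` on map_id: keep only rows whose b.map_id appears in c.
Result: 1 row(s).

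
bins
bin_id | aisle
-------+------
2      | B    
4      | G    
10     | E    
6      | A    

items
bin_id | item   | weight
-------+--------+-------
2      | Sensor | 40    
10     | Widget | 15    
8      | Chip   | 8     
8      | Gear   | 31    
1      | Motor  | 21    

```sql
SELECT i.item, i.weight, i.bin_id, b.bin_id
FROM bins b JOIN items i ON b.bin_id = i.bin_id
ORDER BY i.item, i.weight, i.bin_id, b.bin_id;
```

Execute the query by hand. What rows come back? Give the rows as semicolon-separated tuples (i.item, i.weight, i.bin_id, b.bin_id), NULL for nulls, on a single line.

(Sensor, 40, 2, 2); (Widget, 15, 10, 10)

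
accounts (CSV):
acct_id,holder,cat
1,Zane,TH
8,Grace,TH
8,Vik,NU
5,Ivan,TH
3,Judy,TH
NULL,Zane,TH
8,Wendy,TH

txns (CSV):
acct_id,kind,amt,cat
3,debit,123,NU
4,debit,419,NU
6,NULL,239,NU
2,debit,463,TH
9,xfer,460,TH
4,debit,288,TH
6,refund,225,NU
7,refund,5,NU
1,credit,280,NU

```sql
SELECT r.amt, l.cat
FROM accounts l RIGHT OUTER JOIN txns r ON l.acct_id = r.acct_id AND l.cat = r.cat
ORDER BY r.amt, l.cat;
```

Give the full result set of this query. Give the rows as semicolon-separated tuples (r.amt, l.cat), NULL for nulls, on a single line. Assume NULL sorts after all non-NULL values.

RIGHT JOIN keeps every row from `txns`; unmatched rows get NULL for `accounts`'s columns.
Matching on l.acct_id = r.acct_id AND l.cat = r.cat. A NULL in a compared column never satisfies the condition.
Matched pairs: 0; unmatched r rows kept: 9.

(5, NULL); (123, NULL); (225, NULL); (239, NULL); (280, NULL); (288, NULL); (419, NULL); (460, NULL); (463, NULL)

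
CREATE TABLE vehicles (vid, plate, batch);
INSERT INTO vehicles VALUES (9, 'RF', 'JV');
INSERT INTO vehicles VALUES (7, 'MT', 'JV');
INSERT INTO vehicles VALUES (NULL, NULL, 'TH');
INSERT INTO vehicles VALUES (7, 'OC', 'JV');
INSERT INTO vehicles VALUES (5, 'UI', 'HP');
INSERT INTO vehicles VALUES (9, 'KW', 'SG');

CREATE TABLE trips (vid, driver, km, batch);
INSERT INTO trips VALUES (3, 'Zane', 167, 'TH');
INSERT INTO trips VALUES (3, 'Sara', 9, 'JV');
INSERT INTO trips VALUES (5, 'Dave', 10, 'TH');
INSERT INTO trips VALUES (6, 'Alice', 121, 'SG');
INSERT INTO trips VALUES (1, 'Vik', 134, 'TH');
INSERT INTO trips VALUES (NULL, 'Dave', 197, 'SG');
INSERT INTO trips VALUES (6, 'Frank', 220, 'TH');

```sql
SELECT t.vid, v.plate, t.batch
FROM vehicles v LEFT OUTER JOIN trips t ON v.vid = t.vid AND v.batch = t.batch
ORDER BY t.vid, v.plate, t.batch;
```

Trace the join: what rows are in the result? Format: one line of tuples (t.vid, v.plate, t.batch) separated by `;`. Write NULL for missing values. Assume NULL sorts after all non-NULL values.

(NULL, KW, NULL); (NULL, MT, NULL); (NULL, OC, NULL); (NULL, RF, NULL); (NULL, UI, NULL); (NULL, NULL, NULL)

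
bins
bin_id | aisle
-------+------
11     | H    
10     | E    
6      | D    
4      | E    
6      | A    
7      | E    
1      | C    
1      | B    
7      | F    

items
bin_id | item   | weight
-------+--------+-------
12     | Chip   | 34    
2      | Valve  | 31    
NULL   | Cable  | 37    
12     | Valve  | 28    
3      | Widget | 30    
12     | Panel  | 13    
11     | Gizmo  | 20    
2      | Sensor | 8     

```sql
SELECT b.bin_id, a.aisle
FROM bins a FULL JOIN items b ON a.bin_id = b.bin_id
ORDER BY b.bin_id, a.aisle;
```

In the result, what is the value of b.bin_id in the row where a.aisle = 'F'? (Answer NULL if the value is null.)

FULL OUTER JOIN keeps every row from both sides; unmatched rows get NULL for the other side's columns.
Matching on a.bin_id = b.bin_id. A NULL in a compared column never satisfies the condition.
Matched pairs: 1; unmatched a rows kept: 8; unmatched b rows kept: 7.

NULL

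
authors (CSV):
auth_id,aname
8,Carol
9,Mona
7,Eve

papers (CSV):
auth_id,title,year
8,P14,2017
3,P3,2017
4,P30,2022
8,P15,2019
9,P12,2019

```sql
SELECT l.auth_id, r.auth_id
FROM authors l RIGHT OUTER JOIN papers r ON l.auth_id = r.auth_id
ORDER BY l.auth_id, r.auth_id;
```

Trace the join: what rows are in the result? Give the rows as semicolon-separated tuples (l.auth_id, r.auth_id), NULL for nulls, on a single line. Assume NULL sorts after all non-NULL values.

(8, 8); (8, 8); (9, 9); (NULL, 3); (NULL, 4)

RIGHT JOIN keeps every row from `papers`; unmatched rows get NULL for `authors`'s columns.
Matching on l.auth_id = r.auth_id.
- auth_id=8: 2 matching r row(s), so 2 row(s) emitted.
- auth_id=9: 1 matching r row(s), so 1 row(s) emitted.
- auth_id=7: no matching r row.
- plus 2 unmatched r row(s), each kept with NULL l columns.
After projecting and ordering:
l.auth_id | r.auth_id
8 | 8
8 | 8
9 | 9
NULL | 3
NULL | 4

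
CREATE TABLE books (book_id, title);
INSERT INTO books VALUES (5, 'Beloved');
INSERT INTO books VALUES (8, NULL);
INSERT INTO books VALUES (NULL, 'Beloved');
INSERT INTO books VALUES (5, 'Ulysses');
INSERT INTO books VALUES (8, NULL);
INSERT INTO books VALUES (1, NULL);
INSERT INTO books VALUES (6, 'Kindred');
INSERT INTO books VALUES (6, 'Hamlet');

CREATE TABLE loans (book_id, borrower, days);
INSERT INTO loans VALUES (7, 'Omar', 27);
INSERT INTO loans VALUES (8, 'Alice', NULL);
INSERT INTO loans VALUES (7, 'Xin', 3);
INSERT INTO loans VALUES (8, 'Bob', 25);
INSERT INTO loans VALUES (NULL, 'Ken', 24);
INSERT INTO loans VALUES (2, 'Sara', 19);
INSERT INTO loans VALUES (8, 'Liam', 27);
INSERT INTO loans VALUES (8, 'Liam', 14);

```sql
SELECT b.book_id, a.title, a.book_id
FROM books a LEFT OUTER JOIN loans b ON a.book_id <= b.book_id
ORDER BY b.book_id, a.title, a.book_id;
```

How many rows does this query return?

40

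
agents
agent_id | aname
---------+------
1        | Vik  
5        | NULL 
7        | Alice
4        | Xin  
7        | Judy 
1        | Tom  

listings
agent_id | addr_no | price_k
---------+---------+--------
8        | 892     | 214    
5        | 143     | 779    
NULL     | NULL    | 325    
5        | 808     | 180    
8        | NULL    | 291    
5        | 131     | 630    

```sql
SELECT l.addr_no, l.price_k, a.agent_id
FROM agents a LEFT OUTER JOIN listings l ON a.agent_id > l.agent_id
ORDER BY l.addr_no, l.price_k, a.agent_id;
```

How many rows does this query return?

LEFT JOIN keeps every row from `agents`; unmatched rows get NULL for `listings`'s columns.
Matching on a.agent_id > l.agent_id. A NULL in a compared column never satisfies the condition.
- a (agent_id=1) has no partner → padded with NULL.
- a (agent_id=5) has no partner → padded with NULL.
- a (agent_id=7) pairs with 3 row(s) of l.
- a (agent_id=4) has no partner → padded with NULL.
- a (agent_id=7) pairs with 3 row(s) of l.
- a (agent_id=1) has no partner → padded with NULL.
Total: 6 matched + 4 padded = 10 rows.

10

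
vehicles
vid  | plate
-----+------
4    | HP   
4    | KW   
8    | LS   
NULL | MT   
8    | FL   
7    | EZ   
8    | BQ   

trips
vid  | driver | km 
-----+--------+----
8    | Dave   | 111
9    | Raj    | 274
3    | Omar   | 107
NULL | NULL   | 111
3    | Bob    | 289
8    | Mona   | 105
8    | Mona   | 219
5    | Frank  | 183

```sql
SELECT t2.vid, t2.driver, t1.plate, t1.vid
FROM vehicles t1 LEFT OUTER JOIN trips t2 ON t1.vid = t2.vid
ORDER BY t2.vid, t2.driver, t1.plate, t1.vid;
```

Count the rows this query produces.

13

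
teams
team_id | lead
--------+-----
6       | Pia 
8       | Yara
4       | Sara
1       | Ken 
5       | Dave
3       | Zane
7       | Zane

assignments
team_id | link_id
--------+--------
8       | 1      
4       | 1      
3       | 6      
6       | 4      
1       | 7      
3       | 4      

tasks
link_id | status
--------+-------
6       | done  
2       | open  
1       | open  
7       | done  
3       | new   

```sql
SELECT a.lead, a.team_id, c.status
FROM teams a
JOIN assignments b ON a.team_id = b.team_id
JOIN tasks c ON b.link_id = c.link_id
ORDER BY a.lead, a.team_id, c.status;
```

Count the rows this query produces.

4

Step 1 — a INNER JOIN b on team_id → 6 row(s).
Then INNER JOIN `tasks c` on link_id: keep only rows whose b.link_id appears in c.
Result: 4 row(s).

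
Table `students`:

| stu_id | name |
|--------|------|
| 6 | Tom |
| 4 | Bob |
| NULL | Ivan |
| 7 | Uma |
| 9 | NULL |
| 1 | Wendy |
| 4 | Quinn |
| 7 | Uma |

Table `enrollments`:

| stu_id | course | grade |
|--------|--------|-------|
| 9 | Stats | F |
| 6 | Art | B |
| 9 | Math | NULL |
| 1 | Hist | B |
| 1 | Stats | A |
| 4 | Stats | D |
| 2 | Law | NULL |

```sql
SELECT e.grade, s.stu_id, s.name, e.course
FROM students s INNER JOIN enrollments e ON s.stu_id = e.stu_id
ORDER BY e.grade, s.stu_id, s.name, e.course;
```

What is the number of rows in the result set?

INNER JOIN keeps only pairs where the ON condition holds.
Matching on s.stu_id = e.stu_id. A NULL in a compared column never satisfies the condition.
- s[0] stu_id=6 → 1 match(es) in e → 1 row(s).
- s[1] stu_id=4 → 1 match(es) in e → 1 row(s).
- s[2] stu_id=NULL → no match; dropped.
- s[3] stu_id=7 → no match; dropped.
- s[4] stu_id=9 → 2 match(es) in e → 2 row(s).
- s[5] stu_id=1 → 2 match(es) in e → 2 row(s).
- s[6] stu_id=4 → 1 match(es) in e → 1 row(s).
- s[7] stu_id=7 → no match; dropped.
Total: 7 rows.

7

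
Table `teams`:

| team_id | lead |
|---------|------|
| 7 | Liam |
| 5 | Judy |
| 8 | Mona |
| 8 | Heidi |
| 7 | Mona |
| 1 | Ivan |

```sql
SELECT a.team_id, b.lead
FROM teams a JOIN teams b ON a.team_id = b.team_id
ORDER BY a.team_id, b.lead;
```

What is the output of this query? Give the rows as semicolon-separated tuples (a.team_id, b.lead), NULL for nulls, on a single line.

(1, Ivan); (5, Judy); (7, Liam); (7, Liam); (7, Mona); (7, Mona); (8, Heidi); (8, Heidi); (8, Mona); (8, Mona)

INNER JOIN keeps only pairs where the ON condition holds.
Matching on a.team_id = b.team_id.
- a (team_id=7) pairs with 2 row(s) of b.
- a (team_id=5) pairs with 1 row(s) of b.
- a (team_id=8) pairs with 2 row(s) of b.
- a (team_id=8) pairs with 2 row(s) of b.
- a (team_id=7) pairs with 2 row(s) of b.
- a (team_id=1) pairs with 1 row(s) of b.
After projecting and ordering:
a.team_id | b.lead
1 | Ivan
5 | Judy
7 | Liam
7 | Liam
7 | Mona
7 | Mona
8 | Heidi
8 | Heidi
8 | Mona
8 | Mona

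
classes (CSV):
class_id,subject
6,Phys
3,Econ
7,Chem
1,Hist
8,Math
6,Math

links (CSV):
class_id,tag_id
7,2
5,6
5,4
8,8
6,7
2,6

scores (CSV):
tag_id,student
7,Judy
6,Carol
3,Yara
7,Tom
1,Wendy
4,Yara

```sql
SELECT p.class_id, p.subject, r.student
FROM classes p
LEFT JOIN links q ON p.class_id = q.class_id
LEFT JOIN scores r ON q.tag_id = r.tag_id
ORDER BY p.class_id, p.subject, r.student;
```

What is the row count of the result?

Step 1 — p LEFT JOIN q on class_id → 6 row(s).
Then LEFT JOIN `scores r` on tag_id: each of those 6 rows is kept; rows whose q.tag_id has no match in r get NULL for r's columns.
Result: 8 row(s).

8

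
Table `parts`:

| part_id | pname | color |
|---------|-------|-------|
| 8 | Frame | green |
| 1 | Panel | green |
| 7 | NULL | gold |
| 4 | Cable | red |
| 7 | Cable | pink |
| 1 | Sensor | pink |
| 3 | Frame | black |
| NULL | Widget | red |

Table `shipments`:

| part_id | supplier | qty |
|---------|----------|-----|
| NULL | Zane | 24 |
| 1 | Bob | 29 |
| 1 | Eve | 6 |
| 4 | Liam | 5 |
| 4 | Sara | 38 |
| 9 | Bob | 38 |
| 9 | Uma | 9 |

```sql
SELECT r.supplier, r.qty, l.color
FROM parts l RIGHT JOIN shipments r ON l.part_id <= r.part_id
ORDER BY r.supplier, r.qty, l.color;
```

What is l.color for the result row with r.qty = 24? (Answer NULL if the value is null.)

RIGHT JOIN keeps every row from `shipments`; unmatched rows get NULL for `parts`'s columns.
Matching on l.part_id <= r.part_id. A NULL in a compared column never satisfies the condition.
- part_id=8: 2 matching r row(s), so 2 row(s) emitted.
- part_id=1: 6 matching r row(s), so 6 row(s) emitted.
- part_id=7: 2 matching r row(s), so 2 row(s) emitted.
- part_id=4: 4 matching r row(s), so 4 row(s) emitted.
- part_id=7: 2 matching r row(s), so 2 row(s) emitted.
- part_id=1: 6 matching r row(s), so 6 row(s) emitted.
- part_id=3: 4 matching r row(s), so 4 row(s) emitted.
- part_id=NULL: no matching r row.
- 1 r row(s) had no l match → kept, l columns NULL.

NULL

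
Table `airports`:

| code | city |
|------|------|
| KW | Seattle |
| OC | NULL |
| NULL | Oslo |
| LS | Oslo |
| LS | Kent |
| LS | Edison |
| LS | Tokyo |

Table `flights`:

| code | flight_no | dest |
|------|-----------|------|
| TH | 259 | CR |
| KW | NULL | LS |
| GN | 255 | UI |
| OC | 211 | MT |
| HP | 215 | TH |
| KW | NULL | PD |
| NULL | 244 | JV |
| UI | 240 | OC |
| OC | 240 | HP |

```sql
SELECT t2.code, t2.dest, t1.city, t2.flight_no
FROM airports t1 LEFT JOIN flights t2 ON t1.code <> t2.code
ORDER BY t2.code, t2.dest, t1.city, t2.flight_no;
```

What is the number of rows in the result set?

LEFT JOIN keeps every row from `airports`; unmatched rows get NULL for `flights`'s columns.
Matching on t1.code <> t2.code. A NULL in a compared column never satisfies the condition.
- t1 row (code=KW): matches 6 t2 row(s) → 6 output row(s).
- t1 row (code=OC): matches 6 t2 row(s) → 6 output row(s).
- t1 row (code=NULL): no match → kept, t2 columns NULL.
- t1 row (code=LS): matches 8 t2 row(s) → 8 output row(s).
- t1 row (code=LS): matches 8 t2 row(s) → 8 output row(s).
- t1 row (code=LS): matches 8 t2 row(s) → 8 output row(s).
- t1 row (code=LS): matches 8 t2 row(s) → 8 output row(s).
Total: 44 matched + 1 padded = 45 rows.

45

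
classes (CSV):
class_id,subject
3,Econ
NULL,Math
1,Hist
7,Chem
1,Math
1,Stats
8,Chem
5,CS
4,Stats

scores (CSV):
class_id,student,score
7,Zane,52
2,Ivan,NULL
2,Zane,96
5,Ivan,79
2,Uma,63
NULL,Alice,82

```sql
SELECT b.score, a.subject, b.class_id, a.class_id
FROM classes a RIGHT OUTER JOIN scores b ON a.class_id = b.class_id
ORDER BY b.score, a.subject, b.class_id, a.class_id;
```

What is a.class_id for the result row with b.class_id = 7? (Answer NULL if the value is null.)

7

RIGHT JOIN keeps every row from `scores`; unmatched rows get NULL for `classes`'s columns.
Matching on a.class_id = b.class_id. A NULL in a compared column never satisfies the condition.
- a[0] class_id=3 → no match.
- a[1] class_id=NULL → no match.
- a[2] class_id=1 → no match.
- a[3] class_id=7 → 1 match(es) in b → 1 row(s).
- a[4] class_id=1 → no match.
- a[5] class_id=1 → no match.
- a[6] class_id=8 → no match.
- a[7] class_id=5 → 1 match(es) in b → 1 row(s).
- a[8] class_id=4 → no match.
- 4 b row(s) had no a match → kept, a columns NULL.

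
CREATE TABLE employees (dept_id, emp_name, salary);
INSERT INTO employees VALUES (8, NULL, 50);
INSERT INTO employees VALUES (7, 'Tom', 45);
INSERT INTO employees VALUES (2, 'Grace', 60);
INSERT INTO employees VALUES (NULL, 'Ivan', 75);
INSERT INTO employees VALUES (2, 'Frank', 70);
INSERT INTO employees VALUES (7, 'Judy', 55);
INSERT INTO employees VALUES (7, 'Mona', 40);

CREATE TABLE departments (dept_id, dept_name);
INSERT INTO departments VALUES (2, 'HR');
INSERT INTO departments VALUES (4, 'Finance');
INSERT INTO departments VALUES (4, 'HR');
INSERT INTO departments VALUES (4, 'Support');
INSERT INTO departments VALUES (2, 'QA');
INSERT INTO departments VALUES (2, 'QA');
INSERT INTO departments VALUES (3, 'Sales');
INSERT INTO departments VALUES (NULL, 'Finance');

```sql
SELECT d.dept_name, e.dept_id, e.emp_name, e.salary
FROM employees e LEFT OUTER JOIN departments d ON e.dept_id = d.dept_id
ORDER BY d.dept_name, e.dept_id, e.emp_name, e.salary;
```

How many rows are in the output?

11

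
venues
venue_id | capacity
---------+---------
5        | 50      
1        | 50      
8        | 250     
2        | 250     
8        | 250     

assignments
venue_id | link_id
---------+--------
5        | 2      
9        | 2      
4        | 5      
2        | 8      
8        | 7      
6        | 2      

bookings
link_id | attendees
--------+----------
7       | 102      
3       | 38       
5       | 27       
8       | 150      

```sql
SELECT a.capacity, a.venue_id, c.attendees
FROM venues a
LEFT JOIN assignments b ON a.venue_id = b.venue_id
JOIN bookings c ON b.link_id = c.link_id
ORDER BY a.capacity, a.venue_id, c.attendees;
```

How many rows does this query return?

Evaluate left to right. First `venues a LEFT JOIN assignments b` on venue_id: 5 row(s).
Then INNER JOIN `bookings c` on link_id: keep only rows whose b.link_id appears in c.
Result: 3 row(s).

3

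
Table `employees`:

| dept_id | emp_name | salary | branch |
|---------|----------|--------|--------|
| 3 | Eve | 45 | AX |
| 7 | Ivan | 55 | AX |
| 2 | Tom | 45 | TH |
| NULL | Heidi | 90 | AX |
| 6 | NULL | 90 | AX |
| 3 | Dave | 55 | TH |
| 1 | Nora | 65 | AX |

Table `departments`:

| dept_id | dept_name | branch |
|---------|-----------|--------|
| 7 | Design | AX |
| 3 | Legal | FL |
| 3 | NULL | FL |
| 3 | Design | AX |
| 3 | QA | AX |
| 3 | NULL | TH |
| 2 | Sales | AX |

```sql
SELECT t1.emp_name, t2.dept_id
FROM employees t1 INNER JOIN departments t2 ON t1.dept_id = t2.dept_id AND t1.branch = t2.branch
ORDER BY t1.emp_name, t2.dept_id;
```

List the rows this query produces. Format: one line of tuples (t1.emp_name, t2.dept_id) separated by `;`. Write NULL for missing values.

(Dave, 3); (Eve, 3); (Eve, 3); (Ivan, 7)

INNER JOIN keeps only pairs where the ON condition holds.
Matching on t1.dept_id = t2.dept_id AND t1.branch = t2.branch. A NULL in a compared column never satisfies the condition.
- dept_id=3, branch=AX: 2 matching t2 row(s), so 2 row(s) emitted.
- dept_id=7, branch=AX: 1 matching t2 row(s), so 1 row(s) emitted.
- dept_id=2, branch=TH: no matching t2 row, dropped.
- dept_id=NULL, branch=AX: no matching t2 row, dropped.
- dept_id=6, branch=AX: no matching t2 row, dropped.
- dept_id=3, branch=TH: 1 matching t2 row(s), so 1 row(s) emitted.
- dept_id=1, branch=AX: no matching t2 row, dropped.
After projecting and ordering:
t1.emp_name | t2.dept_id
Dave | 3
Eve | 3
Eve | 3
Ivan | 7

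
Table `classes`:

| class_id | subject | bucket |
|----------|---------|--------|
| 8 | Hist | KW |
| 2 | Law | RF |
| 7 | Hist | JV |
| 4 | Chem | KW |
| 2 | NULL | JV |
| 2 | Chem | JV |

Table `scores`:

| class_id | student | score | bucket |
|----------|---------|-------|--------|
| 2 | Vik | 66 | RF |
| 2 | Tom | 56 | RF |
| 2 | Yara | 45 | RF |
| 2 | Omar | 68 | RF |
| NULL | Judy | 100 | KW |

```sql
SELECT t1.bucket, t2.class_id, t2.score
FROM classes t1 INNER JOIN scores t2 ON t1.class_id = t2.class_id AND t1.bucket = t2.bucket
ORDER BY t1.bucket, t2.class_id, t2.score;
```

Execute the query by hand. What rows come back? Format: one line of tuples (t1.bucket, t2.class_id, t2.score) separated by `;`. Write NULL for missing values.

(RF, 2, 45); (RF, 2, 56); (RF, 2, 66); (RF, 2, 68)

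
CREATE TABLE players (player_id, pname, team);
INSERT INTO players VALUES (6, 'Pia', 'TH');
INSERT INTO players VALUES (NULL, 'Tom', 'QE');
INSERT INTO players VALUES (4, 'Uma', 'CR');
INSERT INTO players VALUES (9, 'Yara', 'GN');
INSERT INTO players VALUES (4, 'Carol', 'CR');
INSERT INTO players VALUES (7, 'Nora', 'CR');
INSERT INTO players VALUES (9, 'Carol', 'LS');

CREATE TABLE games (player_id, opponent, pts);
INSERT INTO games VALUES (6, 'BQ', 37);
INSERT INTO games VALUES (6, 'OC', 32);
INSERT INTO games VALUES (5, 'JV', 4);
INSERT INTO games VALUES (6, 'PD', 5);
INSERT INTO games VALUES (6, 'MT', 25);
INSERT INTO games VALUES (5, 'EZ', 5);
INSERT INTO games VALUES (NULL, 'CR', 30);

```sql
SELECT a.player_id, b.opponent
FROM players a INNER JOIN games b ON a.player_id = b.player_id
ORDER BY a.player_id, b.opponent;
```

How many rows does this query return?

INNER JOIN keeps only pairs where the ON condition holds.
Matching on a.player_id = b.player_id. A NULL in a compared column never satisfies the condition.
Matched pairs: 4.
Total: 4 rows.

4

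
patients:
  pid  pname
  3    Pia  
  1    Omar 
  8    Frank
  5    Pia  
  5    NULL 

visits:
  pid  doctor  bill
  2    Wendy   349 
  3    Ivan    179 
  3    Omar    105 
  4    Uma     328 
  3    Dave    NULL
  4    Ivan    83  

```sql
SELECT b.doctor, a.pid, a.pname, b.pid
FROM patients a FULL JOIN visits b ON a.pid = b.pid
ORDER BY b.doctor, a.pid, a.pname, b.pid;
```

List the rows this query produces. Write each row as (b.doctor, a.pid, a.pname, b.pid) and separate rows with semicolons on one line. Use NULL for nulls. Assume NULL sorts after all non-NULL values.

(Dave, 3, Pia, 3); (Ivan, 3, Pia, 3); (Ivan, NULL, NULL, 4); (Omar, 3, Pia, 3); (Uma, NULL, NULL, 4); (Wendy, NULL, NULL, 2); (NULL, 1, Omar, NULL); (NULL, 5, Pia, NULL); (NULL, 5, NULL, NULL); (NULL, 8, Frank, NULL)

FULL OUTER JOIN keeps every row from both sides; unmatched rows get NULL for the other side's columns.
Matching on a.pid = b.pid.
- a (pid=3) pairs with 3 row(s) of b.
- a (pid=1) has no partner → padded with NULL.
- a (pid=8) has no partner → padded with NULL.
- a (pid=5) has no partner → padded with NULL.
- a (pid=5) has no partner → padded with NULL.
- 3 row(s) from b found no a partner → padded with NULL.
After projecting and ordering:
b.doctor | a.pid | a.pname | b.pid
Dave | 3 | Pia | 3
Ivan | 3 | Pia | 3
Ivan | NULL | NULL | 4
Omar | 3 | Pia | 3
Uma | NULL | NULL | 4
Wendy | NULL | NULL | 2
NULL | 1 | Omar | NULL
NULL | 5 | Pia | NULL
NULL | 5 | NULL | NULL
NULL | 8 | Frank | NULL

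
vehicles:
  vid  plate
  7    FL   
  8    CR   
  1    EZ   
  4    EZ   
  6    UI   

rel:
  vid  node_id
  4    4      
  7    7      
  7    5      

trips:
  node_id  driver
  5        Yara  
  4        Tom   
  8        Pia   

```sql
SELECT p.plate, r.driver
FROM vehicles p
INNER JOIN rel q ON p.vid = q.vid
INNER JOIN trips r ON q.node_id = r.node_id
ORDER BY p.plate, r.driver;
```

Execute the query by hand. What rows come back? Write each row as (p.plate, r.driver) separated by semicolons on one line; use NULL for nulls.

Evaluate left to right. First `vehicles p INNER JOIN rel q` on vid: 3 row(s).
Then INNER JOIN `trips r` on node_id: keep only rows whose q.node_id appears in r.

(EZ, Tom); (FL, Yara)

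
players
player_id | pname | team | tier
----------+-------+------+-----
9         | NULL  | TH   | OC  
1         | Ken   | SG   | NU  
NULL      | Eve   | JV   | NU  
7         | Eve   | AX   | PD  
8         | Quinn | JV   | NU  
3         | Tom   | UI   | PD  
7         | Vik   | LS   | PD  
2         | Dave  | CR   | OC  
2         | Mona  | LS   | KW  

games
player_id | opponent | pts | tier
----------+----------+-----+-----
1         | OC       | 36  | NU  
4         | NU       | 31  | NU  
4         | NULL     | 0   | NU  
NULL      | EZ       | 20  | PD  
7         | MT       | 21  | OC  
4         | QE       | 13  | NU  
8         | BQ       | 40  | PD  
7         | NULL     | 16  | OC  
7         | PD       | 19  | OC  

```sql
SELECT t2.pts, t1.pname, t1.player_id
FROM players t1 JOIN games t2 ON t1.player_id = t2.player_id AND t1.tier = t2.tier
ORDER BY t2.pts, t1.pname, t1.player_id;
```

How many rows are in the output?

1

INNER JOIN keeps only pairs where the ON condition holds.
Matching on t1.player_id = t2.player_id AND t1.tier = t2.tier. A NULL in a compared column never satisfies the condition.
- t1 row (player_id=9, tier=OC): no match → dropped.
- t1 row (player_id=1, tier=NU): matches 1 t2 row(s) → 1 output row(s).
- t1 row (player_id=NULL, tier=NU): no match → dropped.
- t1 row (player_id=7, tier=PD): no match → dropped.
- t1 row (player_id=8, tier=NU): no match → dropped.
- t1 row (player_id=3, tier=PD): no match → dropped.
- t1 row (player_id=7, tier=PD): no match → dropped.
- t1 row (player_id=2, tier=OC): no match → dropped.
- t1 row (player_id=2, tier=KW): no match → dropped.
Total: 1 rows.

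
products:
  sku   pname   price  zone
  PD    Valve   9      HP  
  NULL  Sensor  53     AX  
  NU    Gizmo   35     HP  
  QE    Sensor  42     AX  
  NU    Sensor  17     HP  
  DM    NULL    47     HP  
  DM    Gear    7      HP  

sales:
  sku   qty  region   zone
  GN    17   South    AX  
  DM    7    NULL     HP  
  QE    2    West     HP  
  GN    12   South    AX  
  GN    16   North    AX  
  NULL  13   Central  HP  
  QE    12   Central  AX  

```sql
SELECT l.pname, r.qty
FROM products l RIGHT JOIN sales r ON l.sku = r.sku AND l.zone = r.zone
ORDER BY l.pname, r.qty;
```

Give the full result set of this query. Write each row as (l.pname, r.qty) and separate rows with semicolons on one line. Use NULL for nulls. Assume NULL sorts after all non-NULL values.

RIGHT JOIN keeps every row from `sales`; unmatched rows get NULL for `products`'s columns.
Matching on l.sku = r.sku AND l.zone = r.zone. A NULL in a compared column never satisfies the condition.
- sku=PD, zone=HP: no matching r row.
- sku=NULL, zone=AX: no matching r row.
- sku=NU, zone=HP: no matching r row.
- sku=QE, zone=AX: 1 matching r row(s), so 1 row(s) emitted.
- sku=NU, zone=HP: no matching r row.
- sku=DM, zone=HP: 1 matching r row(s), so 1 row(s) emitted.
- sku=DM, zone=HP: 1 matching r row(s), so 1 row(s) emitted.
- 5 row(s) from r found no l partner → padded with NULL.
After projecting and ordering:
l.pname | r.qty
Gear | 7
Sensor | 12
NULL | 2
NULL | 7
NULL | 12
NULL | 13
NULL | 16
NULL | 17

(Gear, 7); (Sensor, 12); (NULL, 2); (NULL, 7); (NULL, 12); (NULL, 13); (NULL, 16); (NULL, 17)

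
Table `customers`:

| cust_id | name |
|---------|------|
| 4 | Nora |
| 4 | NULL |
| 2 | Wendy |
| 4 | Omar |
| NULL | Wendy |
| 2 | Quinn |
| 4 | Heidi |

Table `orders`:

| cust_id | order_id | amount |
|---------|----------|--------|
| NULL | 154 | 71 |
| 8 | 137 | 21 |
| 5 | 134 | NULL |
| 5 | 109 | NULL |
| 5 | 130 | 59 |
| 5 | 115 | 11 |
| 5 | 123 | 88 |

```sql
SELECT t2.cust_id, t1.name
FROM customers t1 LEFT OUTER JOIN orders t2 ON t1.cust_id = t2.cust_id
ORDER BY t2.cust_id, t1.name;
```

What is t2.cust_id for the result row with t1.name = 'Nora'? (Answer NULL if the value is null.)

NULL

LEFT JOIN keeps every row from `customers`; unmatched rows get NULL for `orders`'s columns.
Matching on t1.cust_id = t2.cust_id. A NULL in a compared column never satisfies the condition.
Matched pairs: 0; unmatched t1 rows kept: 7.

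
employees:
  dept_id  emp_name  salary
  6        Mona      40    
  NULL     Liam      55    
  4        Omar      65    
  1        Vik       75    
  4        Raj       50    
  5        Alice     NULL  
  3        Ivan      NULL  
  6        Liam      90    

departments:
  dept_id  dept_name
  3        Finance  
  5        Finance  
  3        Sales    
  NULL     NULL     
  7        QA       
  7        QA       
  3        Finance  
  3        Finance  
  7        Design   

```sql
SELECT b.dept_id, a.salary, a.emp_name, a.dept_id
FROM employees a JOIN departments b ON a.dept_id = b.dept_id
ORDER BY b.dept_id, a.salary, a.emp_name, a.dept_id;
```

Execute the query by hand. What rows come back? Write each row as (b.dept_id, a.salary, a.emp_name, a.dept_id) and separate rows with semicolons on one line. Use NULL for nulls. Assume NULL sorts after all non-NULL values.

(3, NULL, Ivan, 3); (3, NULL, Ivan, 3); (3, NULL, Ivan, 3); (3, NULL, Ivan, 3); (5, NULL, Alice, 5)

INNER JOIN keeps only pairs where the ON condition holds.
Matching on a.dept_id = b.dept_id. A NULL in a compared column never satisfies the condition.
- dept_id=6: no matching b row, dropped.
- dept_id=NULL: no matching b row, dropped.
- dept_id=4: no matching b row, dropped.
- dept_id=1: no matching b row, dropped.
- dept_id=4: no matching b row, dropped.
- dept_id=5: 1 matching b row(s), so 1 row(s) emitted.
- dept_id=3: 4 matching b row(s), so 4 row(s) emitted.
- dept_id=6: no matching b row, dropped.
After projecting and ordering:
b.dept_id | a.salary | a.emp_name | a.dept_id
3 | NULL | Ivan | 3
3 | NULL | Ivan | 3
3 | NULL | Ivan | 3
3 | NULL | Ivan | 3
5 | NULL | Alice | 5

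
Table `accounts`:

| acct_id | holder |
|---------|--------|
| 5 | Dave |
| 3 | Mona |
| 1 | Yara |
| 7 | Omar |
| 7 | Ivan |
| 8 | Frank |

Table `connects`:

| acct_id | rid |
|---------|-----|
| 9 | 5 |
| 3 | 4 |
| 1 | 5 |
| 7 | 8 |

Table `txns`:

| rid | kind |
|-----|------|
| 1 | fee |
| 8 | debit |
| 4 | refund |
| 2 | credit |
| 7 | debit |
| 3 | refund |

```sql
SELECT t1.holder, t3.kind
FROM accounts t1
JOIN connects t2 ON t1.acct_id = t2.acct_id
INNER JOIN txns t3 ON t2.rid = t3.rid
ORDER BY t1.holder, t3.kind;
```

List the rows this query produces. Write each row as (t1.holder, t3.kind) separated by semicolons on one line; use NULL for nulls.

Joins associate left-to-right: accounts INNER JOIN connects on acct_id gives 4 intermediate row(s).
Then INNER JOIN `txns t3` on rid: keep only rows whose t2.rid appears in t3.

(Ivan, debit); (Mona, refund); (Omar, debit)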